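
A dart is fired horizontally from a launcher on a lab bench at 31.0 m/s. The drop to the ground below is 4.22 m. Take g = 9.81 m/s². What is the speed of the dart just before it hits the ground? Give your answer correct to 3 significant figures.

32.3 m/s

Fall time: t = √(2 × 4.22 / 9.81) = 0.9275 s.
At impact: v_x = 31.0 m/s (unchanged), v_y = g t = 9.81 × 0.9275 = 9.099 m/s.
Speed = √(v_x² + v_y²) = √(961.0 + 82.79) = 32.3 m/s.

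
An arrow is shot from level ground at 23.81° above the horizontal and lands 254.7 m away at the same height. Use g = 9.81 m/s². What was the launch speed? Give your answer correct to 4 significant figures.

58.16 m/s

On level ground, R = v₀² sin(2θ) / g, so v₀ = √(R g / sin 2θ).
sin(2 × 23.81°) = 0.7387.
v₀ = √(254.7 × 9.81 / 0.7387) = √3382.4 = 58.16 m/s.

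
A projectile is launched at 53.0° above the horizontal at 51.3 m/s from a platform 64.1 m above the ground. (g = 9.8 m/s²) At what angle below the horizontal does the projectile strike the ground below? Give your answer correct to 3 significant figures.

v_x = 51.3 cos 53.0° = 30.87 m/s.
At impact |v_y| = √(v_y0² + 2 g h) = √(40.97² + 2×9.8×64.1) = 54.17 m/s.
Angle below horizontal = arctan(|v_y| / v_x) = arctan(54.17 / 30.87) = 60.3°.

60.3°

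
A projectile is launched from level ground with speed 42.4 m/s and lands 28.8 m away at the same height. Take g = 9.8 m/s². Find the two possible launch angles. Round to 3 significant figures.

Level-ground range: R = v₀² sin(2θ)/g ⇒ sin 2θ = R g / v₀² = 28.8×9.8/42.4² = 0.1570.
2θ = arcsin(0.1570) = 9.033° or 180° − 9.033° = 170.967°.
So θ = 4.52° or θ = 85.5°.

4.52° and 85.5°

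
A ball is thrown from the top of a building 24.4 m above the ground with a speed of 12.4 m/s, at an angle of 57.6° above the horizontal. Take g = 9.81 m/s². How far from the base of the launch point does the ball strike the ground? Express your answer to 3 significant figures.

Components: v_x = 12.4 cos 57.6° = 6.644 m/s, v_y = 12.4 sin 57.6° = 10.47 m/s.
Vertical: 0 = 24.4 + 10.47 t − ½(9.81) t² ⇒ 4.905 t² − 10.47 t − 24.4 = 0.
t = [10.47 + √(109.6 + 478.7)] / 9.810 = 3.540 s.
Horizontal: R = v_x · t = 6.644 × 3.540 = 23.5 m.

23.5 m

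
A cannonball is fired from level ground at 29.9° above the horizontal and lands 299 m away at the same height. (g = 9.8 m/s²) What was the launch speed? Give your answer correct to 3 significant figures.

58.2 m/s

On level ground, R = v₀² sin(2θ) / g, so v₀ = √(R g / sin 2θ).
sin(2 × 29.9°) = 0.8643.
v₀ = √(299 × 9.8 / 0.8643) = √3390 = 58.2 m/s.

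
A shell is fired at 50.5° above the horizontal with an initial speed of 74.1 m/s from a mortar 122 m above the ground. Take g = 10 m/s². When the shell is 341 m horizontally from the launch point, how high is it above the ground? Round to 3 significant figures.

v_x = 74.1 cos 50.5° = 47.13 m/s, v_y0 = 74.1 sin 50.5° = 57.18 m/s.
Time to reach x = 341 m: t = x / v_x = 341 / 47.13 = 7.235 s.
y = 122 + v_y0 t − ½ g t² = 122 + 57.18×7.235 − 5.000×7.235² = 274 m.

274 m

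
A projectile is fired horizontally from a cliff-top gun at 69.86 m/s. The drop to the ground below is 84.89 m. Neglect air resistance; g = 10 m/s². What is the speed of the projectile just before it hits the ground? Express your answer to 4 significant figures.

Fall time: t = √(2 × 84.89 / 10) = 4.1204 s.
At impact: v_x = 69.86 m/s (unchanged), v_y = g t = 10 × 4.1204 = 41.204 m/s.
Speed = √(v_x² + v_y²) = √(4880.4 + 1697.8) = 81.11 m/s.

81.11 m/s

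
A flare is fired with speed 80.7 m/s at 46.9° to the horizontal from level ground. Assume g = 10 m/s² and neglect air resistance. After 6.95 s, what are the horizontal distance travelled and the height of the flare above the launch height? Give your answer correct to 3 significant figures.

v_x = 80.7 cos 46.9° = 55.14 m/s; v_y0 = 80.7 sin 46.9° = 58.92 m/s.
x = v_x t = 55.14 × 6.95 = 383 m.
y = v_y0 t − ½ g t² = 58.92×6.95 − 5.000×6.95² = 168 m.

x = 383 m, y = 168 m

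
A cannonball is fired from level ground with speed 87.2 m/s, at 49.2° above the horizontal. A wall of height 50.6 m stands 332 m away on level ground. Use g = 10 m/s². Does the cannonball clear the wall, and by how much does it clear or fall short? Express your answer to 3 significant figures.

v_x = 87.2 cos 49.2° = 56.98 m/s; v_y0 = 87.2 sin 49.2° = 66.01 m/s.
Time to reach the wall: t = 332 / 56.98 = 5.827 s.
Height at that point: y = 66.01×5.827 − 5.000×5.827² = 214.9 m.
That is 214.9 − 50.6 = 164 m above the top of the wall, so the cannonball clears it.

Yes — it clears the wall by 164 m.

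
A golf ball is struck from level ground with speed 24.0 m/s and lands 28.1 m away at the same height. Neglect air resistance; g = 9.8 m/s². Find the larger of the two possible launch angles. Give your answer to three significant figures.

Level-ground range: R = v₀² sin(2θ)/g ⇒ sin 2θ = R g / v₀² = 28.1×9.8/24.0² = 0.4781.
2θ = arcsin(0.4781) = 28.56° or 180° − 28.56° = 151.44°.
So θ = 14.3° or θ = 75.7°.

75.7°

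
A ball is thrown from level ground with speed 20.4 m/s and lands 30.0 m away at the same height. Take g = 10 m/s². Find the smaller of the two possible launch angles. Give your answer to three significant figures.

Level-ground range: R = v₀² sin(2θ)/g ⇒ sin 2θ = R g / v₀² = 30.0×10/20.4² = 0.7209.
2θ = arcsin(0.7209) = 46.13° or 180° − 46.13° = 133.87°.
So θ = 23.1° or θ = 66.9°.

23.1°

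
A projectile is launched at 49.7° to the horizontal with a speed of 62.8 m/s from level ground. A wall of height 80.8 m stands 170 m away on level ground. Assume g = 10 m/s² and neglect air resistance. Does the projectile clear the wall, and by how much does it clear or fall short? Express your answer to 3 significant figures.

v_x = 62.8 cos 49.7° = 40.62 m/s; v_y0 = 62.8 sin 49.7° = 47.90 m/s.
Time to reach the wall: t = 170 / 40.62 = 4.185 s.
Height at that point: y = 47.90×4.185 − 5.000×4.185² = 112.9 m.
That is 112.9 − 80.8 = 32.1 m above the top of the wall, so the projectile clears it.

Yes — it clears the wall by 32.1 m.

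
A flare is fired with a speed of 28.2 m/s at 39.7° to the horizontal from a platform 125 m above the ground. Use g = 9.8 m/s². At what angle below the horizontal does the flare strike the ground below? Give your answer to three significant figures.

67.6°

v_x = 28.2 cos 39.7° = 21.70 m/s.
At impact |v_y| = √(v_y0² + 2 g h) = √(18.01² + 2×9.8×125) = 52.67 m/s.
Angle below horizontal = arctan(|v_y| / v_x) = arctan(52.67 / 21.70) = 67.6°.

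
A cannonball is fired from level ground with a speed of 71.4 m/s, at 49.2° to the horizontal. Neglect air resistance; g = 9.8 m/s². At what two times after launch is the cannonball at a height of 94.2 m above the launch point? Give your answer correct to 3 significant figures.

2.17 s and 8.86 s

v_y0 = 71.4 sin 49.2° = 54.05 m/s.
Set y = v_y0 t − ½ g t² = 94.2: 4.900 t² − 54.05 t + 94.2 = 0.
t = [54.05 ± √(2921 − 1846)] / 9.8 = (54.05 ± 32.79) / 9.8, giving t = 2.17 s or t = 8.86 s.
So the cannonball is at 94.2 m at t = 2.17 s (rising) and t = 8.86 s (falling).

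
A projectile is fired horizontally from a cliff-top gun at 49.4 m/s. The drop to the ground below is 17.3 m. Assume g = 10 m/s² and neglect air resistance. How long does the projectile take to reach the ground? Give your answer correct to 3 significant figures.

1.86 s

The horizontal speed doesn't affect the fall. With v_y0 = 0, h = ½ g t².
t = √(2 × 17.3 / 10) = √3.460 = 1.86 s.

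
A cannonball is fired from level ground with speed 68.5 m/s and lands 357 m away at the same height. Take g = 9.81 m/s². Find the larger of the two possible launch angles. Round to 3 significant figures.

65.9°

Level-ground range: R = v₀² sin(2θ)/g ⇒ sin 2θ = R g / v₀² = 357×9.81/68.5² = 0.7464.
2θ = arcsin(0.7464) = 48.28° or 180° − 48.28° = 131.72°.
So θ = 24.1° or θ = 65.9°.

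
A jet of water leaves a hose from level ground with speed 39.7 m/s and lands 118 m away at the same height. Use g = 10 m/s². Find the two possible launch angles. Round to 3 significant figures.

Level-ground range: R = v₀² sin(2θ)/g ⇒ sin 2θ = R g / v₀² = 118×10/39.7² = 0.7487.
2θ = arcsin(0.7487) = 48.48° or 180° − 48.48° = 131.52°.
So θ = 24.2° or θ = 65.8°.

24.2° and 65.8°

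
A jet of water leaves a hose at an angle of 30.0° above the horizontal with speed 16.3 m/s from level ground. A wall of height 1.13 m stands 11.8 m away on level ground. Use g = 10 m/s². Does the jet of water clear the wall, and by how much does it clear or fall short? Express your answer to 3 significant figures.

Yes — it clears the wall by 2.19 m.

v_x = 16.3 cos 30.0° = 14.12 m/s; v_y0 = 16.3 sin 30.0° = 8.150 m/s.
Time to reach the wall: t = 11.8 / 14.12 = 0.8357 s.
Height at that point: y = 8.150×0.8357 − 5.000×0.8357² = 3.319 m.
That is 3.319 − 1.13 = 2.19 m above the top of the wall, so the jet of water clears it.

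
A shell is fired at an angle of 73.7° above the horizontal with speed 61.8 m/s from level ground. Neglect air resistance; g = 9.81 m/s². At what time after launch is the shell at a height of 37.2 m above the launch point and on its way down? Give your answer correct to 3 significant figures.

11.4 s

v_y0 = 61.8 sin 73.7° = 59.32 m/s.
Set y = v_y0 t − ½ g t² = 37.2: 4.905 t² − 59.32 t + 37.2 = 0.
t = [59.32 ± √(3519 − 729.9)] / 9.81 = (59.32 ± 52.81) / 9.81, giving t = 0.664 s or t = 11.4 s.
On the way down corresponds to the larger root: t = 11.4 s.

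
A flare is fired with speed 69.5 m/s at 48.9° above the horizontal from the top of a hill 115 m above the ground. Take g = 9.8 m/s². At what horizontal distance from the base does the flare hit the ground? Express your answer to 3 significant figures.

574 m

Components: v_x = 69.5 cos 48.9° = 45.69 m/s, v_y = 69.5 sin 48.9° = 52.37 m/s.
Vertical: 0 = 115 + 52.37 t − ½(9.8) t² ⇒ 4.900 t² − 52.37 t − 115 = 0.
t = [52.37 + √(2743 + 2254)] / 9.800 = 12.56 s.
Horizontal: R = v_x · t = 45.69 × 12.56 = 574 m.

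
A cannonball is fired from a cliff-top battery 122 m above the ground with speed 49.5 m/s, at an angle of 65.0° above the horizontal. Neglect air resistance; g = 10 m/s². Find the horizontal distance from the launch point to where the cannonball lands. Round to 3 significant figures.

Components: v_x = 49.5 cos 65.0° = 20.92 m/s, v_y = 49.5 sin 65.0° = 44.86 m/s.
Vertical: 0 = 122 + 44.86 t − ½(10) t² ⇒ 5.000 t² − 44.86 t − 122 = 0.
t = [44.86 + √(2012 + 2440)] / 10.00 = 11.16 s.
Horizontal: R = v_x · t = 20.92 × 11.16 = 233 m.

233 m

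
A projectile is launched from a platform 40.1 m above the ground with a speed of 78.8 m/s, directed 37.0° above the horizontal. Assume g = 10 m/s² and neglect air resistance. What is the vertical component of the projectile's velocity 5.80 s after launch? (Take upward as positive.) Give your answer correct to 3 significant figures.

-10.6 m/s

Initial vertical component: v_y0 = 78.8 sin 37.0° = 47.42 m/s.
v_y(t) = v_y0 − g t = 47.42 − 10 × 5.80 = -10.6 m/s.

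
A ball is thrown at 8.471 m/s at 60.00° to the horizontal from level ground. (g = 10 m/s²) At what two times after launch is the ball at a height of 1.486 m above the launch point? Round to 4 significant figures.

v_y0 = 8.471 sin 60.00° = 7.3361 m/s.
Set y = v_y0 t − ½ g t² = 1.486: 5.000 t² − 7.3361 t + 1.486 = 0.
t = [7.3361 ± √(53.818 − 29.720)] / 10 = (7.3361 ± 4.9090) / 10, giving t = 0.2427 s or t = 1.225 s.
So the ball is at 1.486 m at t = 0.2427 s (rising) and t = 1.225 s (falling).

0.2427 s and 1.225 s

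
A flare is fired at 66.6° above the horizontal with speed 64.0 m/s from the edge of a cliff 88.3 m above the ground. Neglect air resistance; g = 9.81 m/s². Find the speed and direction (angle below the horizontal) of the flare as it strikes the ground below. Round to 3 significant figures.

76.3 m/s at 70.6° below the horizontal

v_x = 64.0 cos 66.6° = 25.42 m/s (constant).
|v_y| at impact = √((58.74)² + 2×9.81×88.3) = 71.99 m/s.
Speed = √(25.42² + 71.99²) = 76.3 m/s; angle = arctan(71.99/25.42) = 70.6° below horizontal.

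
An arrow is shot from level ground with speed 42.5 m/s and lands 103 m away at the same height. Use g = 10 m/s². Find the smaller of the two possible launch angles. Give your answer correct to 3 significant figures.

Level-ground range: R = v₀² sin(2θ)/g ⇒ sin 2θ = R g / v₀² = 103×10/42.5² = 0.5702.
2θ = arcsin(0.5702) = 34.76° or 180° − 34.76° = 145.24°.
So θ = 17.4° or θ = 72.6°.

17.4°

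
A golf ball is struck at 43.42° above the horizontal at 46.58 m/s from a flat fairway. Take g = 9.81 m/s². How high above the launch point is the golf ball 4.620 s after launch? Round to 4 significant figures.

v_y0 = 46.58 sin 43.42° = 32.016 m/s.
y(t) = v_y0 t − ½ g t² = 32.016×4.620 − 4.905×4.620² = 43.22 m.

43.22 m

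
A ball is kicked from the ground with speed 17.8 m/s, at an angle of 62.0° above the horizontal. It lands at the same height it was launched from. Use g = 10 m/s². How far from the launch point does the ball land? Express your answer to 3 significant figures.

For level ground, R = v₀² sin(2θ) / g.
sin(2 × 62.0°) = sin 124.0° = 0.8290.
R = (17.8)² × 0.8290 / 10 = 26.3 m.

26.3 m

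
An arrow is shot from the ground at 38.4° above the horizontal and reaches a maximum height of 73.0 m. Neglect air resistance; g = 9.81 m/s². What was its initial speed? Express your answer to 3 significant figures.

At maximum height v_y = 0, so (v₀ sin θ)² = 2 g H.
v₀ sin 38.4° = √(2 × 9.81 × 73.0) = 37.85 m/s.
v₀ = 37.85 / sin 38.4° = 37.85 / 0.6211 = 60.9 m/s.

60.9 m/s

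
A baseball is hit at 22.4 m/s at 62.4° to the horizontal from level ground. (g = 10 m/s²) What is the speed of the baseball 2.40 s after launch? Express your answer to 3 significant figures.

11.2 m/s

v_x = 22.4 cos 62.4° = 10.38 m/s (constant).
v_y(t) = 22.4 sin 62.4° − g t = 19.85 − 10 × 2.40 = -4.150 m/s.
Speed = √(v_x² + v_y²) = √(107.7 + 17.22) = 11.2 m/s.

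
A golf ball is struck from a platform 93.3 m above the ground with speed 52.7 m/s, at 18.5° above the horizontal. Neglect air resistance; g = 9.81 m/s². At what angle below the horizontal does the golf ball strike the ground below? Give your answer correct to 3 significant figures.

42.6°

v_x = 52.7 cos 18.5° = 49.98 m/s.
At impact |v_y| = √(v_y0² + 2 g h) = √(16.72² + 2×9.81×93.3) = 45.94 m/s.
Angle below horizontal = arctan(|v_y| / v_x) = arctan(45.94 / 49.98) = 42.6°.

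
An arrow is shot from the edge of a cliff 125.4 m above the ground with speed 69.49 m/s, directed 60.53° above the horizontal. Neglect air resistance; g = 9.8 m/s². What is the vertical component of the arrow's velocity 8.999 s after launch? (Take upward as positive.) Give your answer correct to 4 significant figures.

-27.69 m/s

Initial vertical component: v_y0 = 69.49 sin 60.53° = 60.499 m/s.
v_y(t) = v_y0 − g t = 60.499 − 9.8 × 8.999 = -27.69 m/s.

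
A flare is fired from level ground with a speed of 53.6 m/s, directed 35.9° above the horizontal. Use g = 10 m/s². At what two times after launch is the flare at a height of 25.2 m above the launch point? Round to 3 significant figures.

0.943 s and 5.34 s

v_y0 = 53.6 sin 35.9° = 31.43 m/s.
Set y = v_y0 t − ½ g t² = 25.2: 5.000 t² − 31.43 t + 25.2 = 0.
t = [31.43 ± √(987.8 − 504.0)] / 10 = (31.43 ± 22.00) / 10, giving t = 0.943 s or t = 5.34 s.
So the flare is at 25.2 m at t = 0.943 s (rising) and t = 5.34 s (falling).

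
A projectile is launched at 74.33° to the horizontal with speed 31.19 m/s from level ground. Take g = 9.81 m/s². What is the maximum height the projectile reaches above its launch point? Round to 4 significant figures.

45.97 m

Vertical component of launch velocity: v_y = 31.19 sin 74.33° = 30.031 m/s.
At the highest point the vertical velocity is zero, so v_y² = 2 g h_max.
h_max = (30.031)² / (2 × 9.81) = 901.86 / 19.62 = 45.97 m.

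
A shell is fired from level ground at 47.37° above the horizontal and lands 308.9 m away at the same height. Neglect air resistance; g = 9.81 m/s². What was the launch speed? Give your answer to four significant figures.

55.14 m/s

On level ground, R = v₀² sin(2θ) / g, so v₀ = √(R g / sin 2θ).
sin(2 × 47.37°) = 0.9966.
v₀ = √(308.9 × 9.81 / 0.9966) = √3040.6 = 55.14 m/s.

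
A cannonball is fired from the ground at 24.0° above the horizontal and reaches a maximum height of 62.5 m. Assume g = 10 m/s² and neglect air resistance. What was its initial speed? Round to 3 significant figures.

86.9 m/s

At maximum height v_y = 0, so (v₀ sin θ)² = 2 g H.
v₀ sin 24.0° = √(2 × 10 × 62.5) = 35.36 m/s.
v₀ = 35.36 / sin 24.0° = 35.36 / 0.4067 = 86.9 m/s.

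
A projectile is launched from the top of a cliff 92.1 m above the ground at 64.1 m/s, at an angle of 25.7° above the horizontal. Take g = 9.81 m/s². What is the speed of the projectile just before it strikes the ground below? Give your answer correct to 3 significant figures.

v_x = 64.1 cos 25.7° = 57.76 m/s is unchanged throughout.
For the vertical component, v_y² = v_y0² + 2 g h = (27.80)² + 2×9.81×92.1 = 2580, so |v_y| = 50.79 m/s.
Impact speed = √(v_x² + v_y²) = √(3336 + 2580) = 76.9 m/s.

76.9 m/s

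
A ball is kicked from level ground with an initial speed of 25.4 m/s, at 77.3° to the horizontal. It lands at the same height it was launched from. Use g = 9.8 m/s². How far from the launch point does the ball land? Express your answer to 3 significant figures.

For level ground, R = v₀² sin(2θ) / g.
sin(2 × 77.3°) = sin 154.6° = 0.4289.
R = (25.4)² × 0.4289 / 9.8 = 28.2 m.

28.2 m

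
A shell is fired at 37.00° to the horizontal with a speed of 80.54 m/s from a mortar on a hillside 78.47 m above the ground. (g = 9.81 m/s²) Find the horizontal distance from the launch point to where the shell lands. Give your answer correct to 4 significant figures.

Components: v_x = 80.54 cos 37.00° = 64.322 m/s, v_y = 80.54 sin 37.00° = 48.470 m/s.
Vertical: 0 = 78.47 + 48.470 t − ½(9.81) t² ⇒ 4.905 t² − 48.470 t − 78.47 = 0.
t = [48.470 + √(2349.3 + 1539.6)] / 9.810 = 11.298 s.
Horizontal: R = v_x · t = 64.322 × 11.298 = 726.7 m.

726.7 m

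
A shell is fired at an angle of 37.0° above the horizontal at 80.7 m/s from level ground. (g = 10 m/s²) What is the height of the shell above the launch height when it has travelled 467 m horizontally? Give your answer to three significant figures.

89.4 m

v_x = 80.7 cos 37.0° = 64.45 m/s, v_y0 = 80.7 sin 37.0° = 48.57 m/s.
Time to reach x = 467 m: t = x / v_x = 467 / 64.45 = 7.246 s.
y = v_y0 t − ½ g t² = 48.57×7.246 − 5.000×7.246² = 89.4 m.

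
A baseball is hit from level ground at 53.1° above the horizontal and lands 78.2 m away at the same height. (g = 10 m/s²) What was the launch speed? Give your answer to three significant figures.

28.5 m/s

On level ground, R = v₀² sin(2θ) / g, so v₀ = √(R g / sin 2θ).
sin(2 × 53.1°) = 0.9603.
v₀ = √(78.2 × 10 / 0.9603) = √814.3 = 28.5 m/s.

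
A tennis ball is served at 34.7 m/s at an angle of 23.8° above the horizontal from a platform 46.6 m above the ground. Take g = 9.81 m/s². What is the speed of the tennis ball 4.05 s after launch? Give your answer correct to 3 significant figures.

v_x = 34.7 cos 23.8° = 31.75 m/s (constant).
v_y(t) = 34.7 sin 23.8° − g t = 14.00 − 9.81 × 4.05 = -25.73 m/s.
Speed = √(v_x² + v_y²) = √(1008 + 662.0) = 40.9 m/s.

40.9 m/s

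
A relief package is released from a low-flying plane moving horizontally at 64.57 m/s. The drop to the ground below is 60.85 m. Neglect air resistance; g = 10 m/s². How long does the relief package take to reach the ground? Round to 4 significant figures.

The horizontal speed doesn't affect the fall. With v_y0 = 0, h = ½ g t².
t = √(2 × 60.85 / 10) = √12.170 = 3.489 s.

3.489 s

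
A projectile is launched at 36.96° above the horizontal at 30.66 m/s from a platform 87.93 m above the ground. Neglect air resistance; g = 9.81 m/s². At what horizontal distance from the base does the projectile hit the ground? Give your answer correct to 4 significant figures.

Components: v_x = 30.66 cos 36.96° = 24.499 m/s, v_y = 30.66 sin 36.96° = 18.435 m/s.
Vertical: 0 = 87.93 + 18.435 t − ½(9.81) t² ⇒ 4.905 t² − 18.435 t − 87.93 = 0.
t = [18.435 + √(339.85 + 1725.2)] / 9.810 = 6.5115 s.
Horizontal: R = v_x · t = 24.499 × 6.5115 = 159.5 m.

159.5 m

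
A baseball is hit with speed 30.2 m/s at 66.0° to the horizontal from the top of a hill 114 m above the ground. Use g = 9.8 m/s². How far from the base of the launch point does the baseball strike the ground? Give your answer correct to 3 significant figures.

103 m

Components: v_x = 30.2 cos 66.0° = 12.28 m/s, v_y = 30.2 sin 66.0° = 27.59 m/s.
Vertical: 0 = 114 + 27.59 t − ½(9.8) t² ⇒ 4.900 t² − 27.59 t − 114 = 0.
t = [27.59 + √(761.2 + 2234)] / 9.800 = 8.400 s.
Horizontal: R = v_x · t = 12.28 × 8.400 = 103 m.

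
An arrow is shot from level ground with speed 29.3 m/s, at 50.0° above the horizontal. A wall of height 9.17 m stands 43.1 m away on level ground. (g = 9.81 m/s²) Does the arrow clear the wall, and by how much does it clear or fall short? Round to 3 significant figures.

Yes — it clears the wall by 16.5 m.

v_x = 29.3 cos 50.0° = 18.83 m/s; v_y0 = 29.3 sin 50.0° = 22.45 m/s.
Time to reach the wall: t = 43.1 / 18.83 = 2.289 s.
Height at that point: y = 22.45×2.289 − 4.905×2.289² = 25.69 m.
That is 25.69 − 9.17 = 16.5 m above the top of the wall, so the arrow clears it.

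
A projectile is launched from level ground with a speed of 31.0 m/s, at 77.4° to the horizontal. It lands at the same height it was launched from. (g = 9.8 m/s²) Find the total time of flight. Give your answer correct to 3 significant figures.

Vertical component: v_y = 31.0 sin 77.4° = 30.25 m/s.
For a projectile landing at launch height, time of flight is t = 2 v_y / g = 2 × 30.25 / 9.8 = 6.17 s.

6.17 s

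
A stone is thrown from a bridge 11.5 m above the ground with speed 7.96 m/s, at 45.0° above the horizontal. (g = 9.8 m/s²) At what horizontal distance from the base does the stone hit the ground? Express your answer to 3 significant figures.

Components: v_x = 7.96 cos 45.0° = 5.629 m/s, v_y = 7.96 sin 45.0° = 5.629 m/s.
Vertical: 0 = 11.5 + 5.629 t − ½(9.8) t² ⇒ 4.900 t² − 5.629 t − 11.5 = 0.
t = [5.629 + √(31.69 + 225.4)] / 9.800 = 2.211 s.
Horizontal: R = v_x · t = 5.629 × 2.211 = 12.4 m.

12.4 m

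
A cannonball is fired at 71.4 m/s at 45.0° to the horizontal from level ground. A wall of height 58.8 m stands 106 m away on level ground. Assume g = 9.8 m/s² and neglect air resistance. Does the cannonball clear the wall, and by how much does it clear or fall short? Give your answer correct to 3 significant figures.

v_x = 71.4 cos 45.0° = 50.49 m/s; v_y0 = 71.4 sin 45.0° = 50.49 m/s.
Time to reach the wall: t = 106 / 50.49 = 2.099 s.
Height at that point: y = 50.49×2.099 − 4.900×2.099² = 84.39 m.
That is 84.39 − 58.8 = 25.6 m above the top of the wall, so the cannonball clears it.

Yes — it clears the wall by 25.6 m.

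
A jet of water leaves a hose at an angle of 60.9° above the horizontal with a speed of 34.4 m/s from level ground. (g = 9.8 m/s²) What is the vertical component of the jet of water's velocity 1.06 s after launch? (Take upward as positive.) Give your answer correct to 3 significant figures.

Initial vertical component: v_y0 = 34.4 sin 60.9° = 30.06 m/s.
v_y(t) = v_y0 − g t = 30.06 − 9.8 × 1.06 = 19.7 m/s.

19.7 m/s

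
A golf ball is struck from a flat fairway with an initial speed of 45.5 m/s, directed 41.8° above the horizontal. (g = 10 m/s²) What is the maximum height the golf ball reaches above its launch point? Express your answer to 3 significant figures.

46.0 m

Vertical component of launch velocity: v_y = 45.5 sin 41.8° = 30.33 m/s.
At the highest point the vertical velocity is zero, so v_y² = 2 g h_max.
h_max = (30.33)² / (2 × 10) = 919.9 / 20.00 = 46.0 m.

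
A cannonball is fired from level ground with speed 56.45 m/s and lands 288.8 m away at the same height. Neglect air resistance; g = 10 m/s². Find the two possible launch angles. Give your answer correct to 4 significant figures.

Level-ground range: R = v₀² sin(2θ)/g ⇒ sin 2θ = R g / v₀² = 288.8×10/56.45² = 0.9063.
2θ = arcsin(0.9063) = 64.999° or 180° − 64.999° = 115.001°.
So θ = 32.50° or θ = 57.50°.

32.50° and 57.50°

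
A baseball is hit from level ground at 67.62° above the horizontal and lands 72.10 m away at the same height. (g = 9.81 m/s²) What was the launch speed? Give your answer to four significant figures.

On level ground, R = v₀² sin(2θ) / g, so v₀ = √(R g / sin 2θ).
sin(2 × 67.62°) = 0.7041.
v₀ = √(72.10 × 9.81 / 0.7041) = √1004.5 = 31.69 m/s.

31.69 m/s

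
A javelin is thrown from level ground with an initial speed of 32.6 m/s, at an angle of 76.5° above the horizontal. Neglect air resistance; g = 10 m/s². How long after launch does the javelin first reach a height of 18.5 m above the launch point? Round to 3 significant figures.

0.650 s

v_y0 = 32.6 sin 76.5° = 31.70 m/s.
Set y = v_y0 t − ½ g t² = 18.5: 5.000 t² − 31.70 t + 18.5 = 0.
t = [31.70 ± √(1005 − 370.0)] / 10 = (31.70 ± 25.20) / 10, giving t = 0.650 s or t = 5.69 s.
The javelin is on the way up at the first time, so t = 0.650 s.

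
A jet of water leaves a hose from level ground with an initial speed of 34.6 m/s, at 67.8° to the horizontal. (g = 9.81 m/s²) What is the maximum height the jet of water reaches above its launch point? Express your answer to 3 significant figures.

Vertical component of launch velocity: v_y = 34.6 sin 67.8° = 32.04 m/s.
At the highest point the vertical velocity is zero, so v_y² = 2 g h_max.
h_max = (32.04)² / (2 × 9.81) = 1027 / 19.62 = 52.3 m.

52.3 m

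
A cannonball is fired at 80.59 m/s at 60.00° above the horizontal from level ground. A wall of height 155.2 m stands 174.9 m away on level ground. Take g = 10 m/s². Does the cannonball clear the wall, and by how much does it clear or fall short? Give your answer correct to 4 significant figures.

v_x = 80.59 cos 60.00° = 40.295 m/s; v_y0 = 80.59 sin 60.00° = 69.793 m/s.
Time to reach the wall: t = 174.9 / 40.295 = 4.3405 s.
Height at that point: y = 69.793×4.3405 − 5.000×4.3405² = 208.74 m.
That is 208.74 − 155.2 = 53.54 m above the top of the wall, so the cannonball clears it.

Yes — it clears the wall by 53.54 m.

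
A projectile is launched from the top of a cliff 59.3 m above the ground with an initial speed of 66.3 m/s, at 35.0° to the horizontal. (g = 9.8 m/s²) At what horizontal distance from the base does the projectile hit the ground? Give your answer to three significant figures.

494 m

Components: v_x = 66.3 cos 35.0° = 54.31 m/s, v_y = 66.3 sin 35.0° = 38.03 m/s.
Vertical: 0 = 59.3 + 38.03 t − ½(9.8) t² ⇒ 4.900 t² − 38.03 t − 59.3 = 0.
t = [38.03 + √(1446 + 1162)] / 9.800 = 9.092 s.
Horizontal: R = v_x · t = 54.31 × 9.092 = 494 m.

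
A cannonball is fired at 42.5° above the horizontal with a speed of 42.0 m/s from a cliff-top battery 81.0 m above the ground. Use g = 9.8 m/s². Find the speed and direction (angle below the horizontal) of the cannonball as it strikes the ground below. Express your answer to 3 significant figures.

v_x = 42.0 cos 42.5° = 30.97 m/s (constant).
|v_y| at impact = √((28.37)² + 2×9.8×81.0) = 48.91 m/s.
Speed = √(30.97² + 48.91²) = 57.9 m/s; angle = arctan(48.91/30.97) = 57.7° below horizontal.

57.9 m/s at 57.7° below the horizontal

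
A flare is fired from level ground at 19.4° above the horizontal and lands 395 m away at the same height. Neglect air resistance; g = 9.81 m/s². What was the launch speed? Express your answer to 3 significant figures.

78.6 m/s

On level ground, R = v₀² sin(2θ) / g, so v₀ = √(R g / sin 2θ).
sin(2 × 19.4°) = 0.6266.
v₀ = √(395 × 9.81 / 0.6266) = √6184 = 78.6 m/s.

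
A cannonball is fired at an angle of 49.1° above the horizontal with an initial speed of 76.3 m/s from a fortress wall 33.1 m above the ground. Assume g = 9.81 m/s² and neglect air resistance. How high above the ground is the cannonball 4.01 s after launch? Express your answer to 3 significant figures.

185 m

v_y0 = 76.3 sin 49.1° = 57.67 m/s.
y(t) = 33.1 + v_y0 t − ½ g t² = 33.1 + 57.67×4.01 − ½×9.81×4.01² = 185 m.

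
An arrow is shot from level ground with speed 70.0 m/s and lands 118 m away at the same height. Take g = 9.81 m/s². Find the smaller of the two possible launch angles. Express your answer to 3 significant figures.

Level-ground range: R = v₀² sin(2θ)/g ⇒ sin 2θ = R g / v₀² = 118×9.81/70.0² = 0.2362.
2θ = arcsin(0.2362) = 13.66° or 180° − 13.66° = 166.34°.
So θ = 6.83° or θ = 83.2°.

6.83°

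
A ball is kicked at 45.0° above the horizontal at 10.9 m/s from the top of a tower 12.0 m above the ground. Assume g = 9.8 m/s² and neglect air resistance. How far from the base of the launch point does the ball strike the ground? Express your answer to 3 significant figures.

19.6 m

Components: v_x = 10.9 cos 45.0° = 7.707 m/s, v_y = 10.9 sin 45.0° = 7.707 m/s.
Vertical: 0 = 12.0 + 7.707 t − ½(9.8) t² ⇒ 4.900 t² − 7.707 t − 12.0 = 0.
t = [7.707 + √(59.40 + 235.2)] / 9.800 = 2.538 s.
Horizontal: R = v_x · t = 7.707 × 2.538 = 19.6 m.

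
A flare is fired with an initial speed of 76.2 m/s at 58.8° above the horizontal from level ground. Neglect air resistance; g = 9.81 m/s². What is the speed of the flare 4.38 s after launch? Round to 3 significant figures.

45.3 m/s

v_x = 76.2 cos 58.8° = 39.47 m/s (constant).
v_y(t) = 76.2 sin 58.8° − g t = 65.18 − 9.81 × 4.38 = 22.21 m/s.
Speed = √(v_x² + v_y²) = √(1558 + 493.3) = 45.3 m/s.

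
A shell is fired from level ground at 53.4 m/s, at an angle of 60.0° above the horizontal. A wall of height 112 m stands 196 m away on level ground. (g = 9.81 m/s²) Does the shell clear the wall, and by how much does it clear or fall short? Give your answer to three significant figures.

v_x = 53.4 cos 60.0° = 26.70 m/s; v_y0 = 53.4 sin 60.0° = 46.25 m/s.
Time to reach the wall: t = 196 / 26.70 = 7.341 s.
Height at that point: y = 46.25×7.341 − 4.905×7.341² = 75.19 m.
That is 112 − 75.19 = 36.8 m below the top of the wall, so the shell does not clear it.

No — it falls 36.8 m short of clearing the wall.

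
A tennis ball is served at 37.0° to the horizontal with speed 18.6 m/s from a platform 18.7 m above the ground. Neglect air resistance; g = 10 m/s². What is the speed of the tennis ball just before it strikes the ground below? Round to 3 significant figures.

26.8 m/s

v_x = 18.6 cos 37.0° = 14.85 m/s is unchanged throughout.
For the vertical component, v_y² = v_y0² + 2 g h = (11.19)² + 2×10×18.7 = 499.2, so |v_y| = 22.34 m/s.
Impact speed = √(v_x² + v_y²) = √(220.5 + 499.2) = 26.8 m/s.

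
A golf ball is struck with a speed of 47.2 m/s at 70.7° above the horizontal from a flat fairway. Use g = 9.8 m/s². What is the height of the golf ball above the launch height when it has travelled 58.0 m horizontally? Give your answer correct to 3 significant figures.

97.9 m

v_x = 47.2 cos 70.7° = 15.60 m/s, v_y0 = 47.2 sin 70.7° = 44.55 m/s.
Time to reach x = 58.0 m: t = x / v_x = 58.0 / 15.60 = 3.718 s.
y = v_y0 t − ½ g t² = 44.55×3.718 − 4.900×3.718² = 97.9 m.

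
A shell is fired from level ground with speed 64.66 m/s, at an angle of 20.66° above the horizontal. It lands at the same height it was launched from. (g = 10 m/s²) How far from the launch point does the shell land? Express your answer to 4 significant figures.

276.1 m

For level ground, R = v₀² sin(2θ) / g.
sin(2 × 20.66°) = sin 41.320° = 0.6603.
R = (64.66)² × 0.6603 / 10 = 276.1 m.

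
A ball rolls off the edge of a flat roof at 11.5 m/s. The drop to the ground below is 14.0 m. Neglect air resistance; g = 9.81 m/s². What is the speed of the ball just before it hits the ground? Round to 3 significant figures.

20.2 m/s

Fall time: t = √(2 × 14.0 / 9.81) = 1.689 s.
At impact: v_x = 11.5 m/s (unchanged), v_y = g t = 9.81 × 1.689 = 16.57 m/s.
Speed = √(v_x² + v_y²) = √(132.2 + 274.6) = 20.2 m/s.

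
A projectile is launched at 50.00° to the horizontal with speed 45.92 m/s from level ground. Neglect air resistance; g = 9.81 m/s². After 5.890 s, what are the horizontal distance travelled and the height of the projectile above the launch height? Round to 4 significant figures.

x = 173.9 m, y = 37.03 m

v_x = 45.92 cos 50.00° = 29.517 m/s; v_y0 = 45.92 sin 50.00° = 35.177 m/s.
x = v_x t = 29.517 × 5.890 = 173.9 m.
y = v_y0 t − ½ g t² = 35.177×5.890 − 4.905×5.890² = 37.03 m.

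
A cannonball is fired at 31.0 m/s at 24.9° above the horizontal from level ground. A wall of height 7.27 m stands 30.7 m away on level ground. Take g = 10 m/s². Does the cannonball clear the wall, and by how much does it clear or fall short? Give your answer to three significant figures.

v_x = 31.0 cos 24.9° = 28.12 m/s; v_y0 = 31.0 sin 24.9° = 13.05 m/s.
Time to reach the wall: t = 30.7 / 28.12 = 1.092 s.
Height at that point: y = 13.05×1.092 − 5.000×1.092² = 8.288 m.
That is 8.288 − 7.27 = 1.02 m above the top of the wall, so the cannonball clears it.

Yes — it clears the wall by 1.02 m.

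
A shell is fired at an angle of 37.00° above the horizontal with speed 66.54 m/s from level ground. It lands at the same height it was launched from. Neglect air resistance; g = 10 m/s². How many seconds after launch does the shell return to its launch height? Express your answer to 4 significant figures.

Vertical component: v_y = 66.54 sin 37.00° = 40.045 m/s.
For a projectile landing at launch height, time of flight is t = 2 v_y / g = 2 × 40.045 / 10 = 8.009 s.

8.009 s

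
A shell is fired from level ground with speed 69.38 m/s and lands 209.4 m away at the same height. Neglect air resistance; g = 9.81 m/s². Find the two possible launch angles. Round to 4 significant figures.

Level-ground range: R = v₀² sin(2θ)/g ⇒ sin 2θ = R g / v₀² = 209.4×9.81/69.38² = 0.4268.
2θ = arcsin(0.4268) = 25.265° or 180° − 25.265° = 154.735°.
So θ = 12.63° or θ = 77.37°.

12.63° and 77.37°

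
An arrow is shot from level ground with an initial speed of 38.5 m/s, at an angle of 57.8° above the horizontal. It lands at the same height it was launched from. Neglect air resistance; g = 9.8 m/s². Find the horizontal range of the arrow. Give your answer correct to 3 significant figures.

Components: v_x = 38.5 cos 57.8° = 20.52 m/s, v_y = 38.5 sin 57.8° = 32.58 m/s.
Time of flight (same landing height): t = 2 v_y / g = 2 × 32.58 / 9.8 = 6.649 s.
Range: R = v_x · t = 20.52 × 6.649 = 136 m.

136 m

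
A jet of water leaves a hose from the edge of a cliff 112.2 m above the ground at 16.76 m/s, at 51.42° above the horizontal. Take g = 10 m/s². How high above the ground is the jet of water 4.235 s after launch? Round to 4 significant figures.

v_y0 = 16.76 sin 51.42° = 13.102 m/s.
y(t) = 112.2 + v_y0 t − ½ g t² = 112.2 + 13.102×4.235 − ½×10×4.235² = 78.01 m.

78.01 m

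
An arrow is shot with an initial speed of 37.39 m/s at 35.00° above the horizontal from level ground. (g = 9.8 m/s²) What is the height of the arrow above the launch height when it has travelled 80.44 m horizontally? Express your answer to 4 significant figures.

v_x = 37.39 cos 35.00° = 30.628 m/s, v_y0 = 37.39 sin 35.00° = 21.446 m/s.
Time to reach x = 80.44 m: t = x / v_x = 80.44 / 30.628 = 2.6264 s.
y = v_y0 t − ½ g t² = 21.446×2.6264 − 4.900×2.6264² = 22.53 m.

22.53 m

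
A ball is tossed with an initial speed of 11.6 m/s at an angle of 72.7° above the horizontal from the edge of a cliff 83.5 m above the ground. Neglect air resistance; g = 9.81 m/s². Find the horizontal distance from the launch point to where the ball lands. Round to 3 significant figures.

Components: v_x = 11.6 cos 72.7° = 3.450 m/s, v_y = 11.6 sin 72.7° = 11.08 m/s.
Vertical: 0 = 83.5 + 11.08 t − ½(9.81) t² ⇒ 4.905 t² − 11.08 t − 83.5 = 0.
t = [11.08 + √(122.8 + 1638)] / 9.810 = 5.407 s.
Horizontal: R = v_x · t = 3.450 × 5.407 = 18.7 m.

18.7 m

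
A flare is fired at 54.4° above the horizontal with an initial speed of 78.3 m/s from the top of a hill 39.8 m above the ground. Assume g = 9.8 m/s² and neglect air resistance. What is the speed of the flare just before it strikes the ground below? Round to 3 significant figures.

v_x = 78.3 cos 54.4° = 45.58 m/s is unchanged throughout.
For the vertical component, v_y² = v_y0² + 2 g h = (63.67)² + 2×9.8×39.8 = 4834, so |v_y| = 69.53 m/s.
Impact speed = √(v_x² + v_y²) = √(2078 + 4834) = 83.1 m/s.

83.1 m/s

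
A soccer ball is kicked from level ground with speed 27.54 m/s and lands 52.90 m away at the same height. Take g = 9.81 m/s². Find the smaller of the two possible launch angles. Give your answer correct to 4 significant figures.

21.59°

Level-ground range: R = v₀² sin(2θ)/g ⇒ sin 2θ = R g / v₀² = 52.90×9.81/27.54² = 0.6842.
2θ = arcsin(0.6842) = 43.173° or 180° − 43.173° = 136.827°.
So θ = 21.59° or θ = 68.41°.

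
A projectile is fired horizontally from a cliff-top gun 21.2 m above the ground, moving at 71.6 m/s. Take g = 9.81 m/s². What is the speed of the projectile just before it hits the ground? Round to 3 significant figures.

74.4 m/s

Fall time: t = √(2 × 21.2 / 9.81) = 2.079 s.
At impact: v_x = 71.6 m/s (unchanged), v_y = g t = 9.81 × 2.079 = 20.39 m/s.
Speed = √(v_x² + v_y²) = √(5127 + 415.8) = 74.4 m/s.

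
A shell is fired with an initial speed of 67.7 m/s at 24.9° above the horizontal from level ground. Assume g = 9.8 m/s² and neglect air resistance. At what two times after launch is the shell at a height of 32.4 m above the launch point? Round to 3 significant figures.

1.55 s and 4.27 s

v_y0 = 67.7 sin 24.9° = 28.50 m/s.
Set y = v_y0 t − ½ g t² = 32.4: 4.900 t² − 28.50 t + 32.4 = 0.
t = [28.50 ± √(812.2 − 635.0)] / 9.8 = (28.50 ± 13.31) / 9.8, giving t = 1.55 s or t = 4.27 s.
So the shell is at 32.4 m at t = 1.55 s (rising) and t = 4.27 s (falling).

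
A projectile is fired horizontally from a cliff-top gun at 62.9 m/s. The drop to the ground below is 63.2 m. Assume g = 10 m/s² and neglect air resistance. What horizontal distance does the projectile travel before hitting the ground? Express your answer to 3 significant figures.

224 m

Initial vertical velocity is zero, so the fall time comes from h = ½ g t²: t = √(2 × 63.2 / 10) = 3.555 s.
Horizontal motion is uniform at 62.9 m/s, so x = 62.9 × 3.555 = 224 m.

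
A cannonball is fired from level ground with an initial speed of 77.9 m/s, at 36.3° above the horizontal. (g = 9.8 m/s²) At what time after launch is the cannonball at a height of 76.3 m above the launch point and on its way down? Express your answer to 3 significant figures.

7.27 s

v_y0 = 77.9 sin 36.3° = 46.12 m/s.
Set y = v_y0 t − ½ g t² = 76.3: 4.900 t² − 46.12 t + 76.3 = 0.
t = [46.12 ± √(2127 − 1495)] / 9.8 = (46.12 ± 25.14) / 9.8, giving t = 2.14 s or t = 7.27 s.
On the way down corresponds to the larger root: t = 7.27 s.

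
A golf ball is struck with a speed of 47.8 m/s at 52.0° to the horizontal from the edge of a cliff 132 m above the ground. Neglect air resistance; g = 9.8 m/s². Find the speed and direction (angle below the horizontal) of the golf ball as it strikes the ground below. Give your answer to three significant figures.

v_x = 47.8 cos 52.0° = 29.43 m/s (constant).
|v_y| at impact = √((37.67)² + 2×9.8×132) = 63.29 m/s.
Speed = √(29.43² + 63.29²) = 69.8 m/s; angle = arctan(63.29/29.43) = 65.1° below horizontal.

69.8 m/s at 65.1° below the horizontal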